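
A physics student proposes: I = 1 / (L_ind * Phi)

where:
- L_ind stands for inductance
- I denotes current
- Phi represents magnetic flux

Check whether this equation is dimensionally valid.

No

L_ind (inductance) has dimensions [I^-2 L^2 M T^-2].
I (current) has dimensions [I].
Phi (magnetic flux) has dimensions [I^-1 L^2 M T^-2].

Left side: [I]
Right side: [I^3 L^-4 M^-2 T^4]

The two sides have different dimensions, so the equation is NOT dimensionally consistent.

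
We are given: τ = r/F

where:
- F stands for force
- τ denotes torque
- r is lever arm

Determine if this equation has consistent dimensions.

No

F (force) has dimensions [L M T^-2].
τ (torque) has dimensions [L^2 M T^-2].
r (lever arm) has dimensions [L].

Left side: [L^2 M T^-2]
Right side: [M^-1 T^2]

The two sides have different dimensions, so the equation is NOT dimensionally consistent.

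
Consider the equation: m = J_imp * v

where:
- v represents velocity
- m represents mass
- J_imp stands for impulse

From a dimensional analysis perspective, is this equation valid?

No

v (velocity) has dimensions [L T^-1].
m (mass) has dimensions [M].
J_imp (impulse) has dimensions [L M T^-1].

Left side: [M]
Right side: [L^2 M T^-2]

The two sides have different dimensions, so the equation is NOT dimensionally consistent.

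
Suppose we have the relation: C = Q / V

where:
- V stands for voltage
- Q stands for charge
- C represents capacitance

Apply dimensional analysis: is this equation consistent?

Yes

V (voltage) has dimensions [I^-1 L^2 M T^-3].
Q (charge) has dimensions [I T].
C (capacitance) has dimensions [I^2 L^-2 M^-1 T^4].

Left side: [I^2 L^-2 M^-1 T^4]
Right side: [I^2 L^-2 M^-1 T^4]

Both sides have the same dimensions, so the equation is dimensionally consistent.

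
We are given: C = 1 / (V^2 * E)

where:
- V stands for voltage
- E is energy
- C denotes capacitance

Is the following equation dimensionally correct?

No

V (voltage) has dimensions [I^-1 L^2 M T^-3].
E (energy) has dimensions [L^2 M T^-2].
C (capacitance) has dimensions [I^2 L^-2 M^-1 T^4].

Left side: [I^2 L^-2 M^-1 T^4]
Right side: [I^2 L^-6 M^-3 T^8]

The two sides have different dimensions, so the equation is NOT dimensionally consistent.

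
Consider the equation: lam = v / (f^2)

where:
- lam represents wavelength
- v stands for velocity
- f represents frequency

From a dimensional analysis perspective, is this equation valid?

No

lam (wavelength) has dimensions [L].
v (velocity) has dimensions [L T^-1].
f (frequency) has dimensions [T^-1].

Left side: [L]
Right side: [L T]

The two sides have different dimensions, so the equation is NOT dimensionally consistent.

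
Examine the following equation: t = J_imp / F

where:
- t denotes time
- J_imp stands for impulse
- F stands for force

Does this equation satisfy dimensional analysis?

Yes

t (time) has dimensions [T].
J_imp (impulse) has dimensions [L M T^-1].
F (force) has dimensions [L M T^-2].

Left side: [T]
Right side: [T]

Both sides have the same dimensions, so the equation is dimensionally consistent.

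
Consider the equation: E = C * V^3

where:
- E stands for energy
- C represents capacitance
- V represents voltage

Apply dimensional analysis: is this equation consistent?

No

E (energy) has dimensions [L^2 M T^-2].
C (capacitance) has dimensions [I^2 L^-2 M^-1 T^4].
V (voltage) has dimensions [I^-1 L^2 M T^-3].

Left side: [L^2 M T^-2]
Right side: [I^-1 L^4 M^2 T^-5]

The two sides have different dimensions, so the equation is NOT dimensionally consistent.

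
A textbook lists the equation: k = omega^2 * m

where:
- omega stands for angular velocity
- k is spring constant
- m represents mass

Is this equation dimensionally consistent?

Yes

omega (angular velocity) has dimensions [T^-1].
k (spring constant) has dimensions [M T^-2].
m (mass) has dimensions [M].

Left side: [M T^-2]
Right side: [M T^-2]

Both sides have the same dimensions, so the equation is dimensionally consistent.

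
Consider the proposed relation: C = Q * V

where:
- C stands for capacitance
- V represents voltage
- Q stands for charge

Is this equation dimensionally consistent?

No

C (capacitance) has dimensions [I^2 L^-2 M^-1 T^4].
V (voltage) has dimensions [I^-1 L^2 M T^-3].
Q (charge) has dimensions [I T].

Left side: [I^2 L^-2 M^-1 T^4]
Right side: [L^2 M T^-2]

The two sides have different dimensions, so the equation is NOT dimensionally consistent.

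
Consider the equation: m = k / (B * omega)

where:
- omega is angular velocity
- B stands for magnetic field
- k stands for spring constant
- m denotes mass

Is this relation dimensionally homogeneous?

No

omega (angular velocity) has dimensions [T^-1].
B (magnetic field) has dimensions [I^-1 M T^-2].
k (spring constant) has dimensions [M T^-2].
m (mass) has dimensions [M].

Left side: [M]
Right side: [I T]

The two sides have different dimensions, so the equation is NOT dimensionally consistent.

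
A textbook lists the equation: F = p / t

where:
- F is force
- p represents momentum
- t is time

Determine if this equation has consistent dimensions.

Yes

F (force) has dimensions [L M T^-2].
p (momentum) has dimensions [L M T^-1].
t (time) has dimensions [T].

Left side: [L M T^-2]
Right side: [L M T^-2]

Both sides have the same dimensions, so the equation is dimensionally consistent.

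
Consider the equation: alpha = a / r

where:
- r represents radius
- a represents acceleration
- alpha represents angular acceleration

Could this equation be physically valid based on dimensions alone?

Yes

r (radius) has dimensions [L].
a (acceleration) has dimensions [L T^-2].
alpha (angular acceleration) has dimensions [T^-2].

Left side: [T^-2]
Right side: [T^-2]

Both sides have the same dimensions, so the equation is dimensionally consistent.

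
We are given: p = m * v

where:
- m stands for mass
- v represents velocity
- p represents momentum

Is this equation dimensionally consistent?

Yes

m (mass) has dimensions [M].
v (velocity) has dimensions [L T^-1].
p (momentum) has dimensions [L M T^-1].

Left side: [L M T^-1]
Right side: [L M T^-1]

Both sides have the same dimensions, so the equation is dimensionally consistent.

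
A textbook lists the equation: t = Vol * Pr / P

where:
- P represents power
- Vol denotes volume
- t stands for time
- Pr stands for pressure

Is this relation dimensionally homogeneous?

Yes

P (power) has dimensions [L^2 M T^-3].
Vol (volume) has dimensions [L^3].
t (time) has dimensions [T].
Pr (pressure) has dimensions [L^-1 M T^-2].

Left side: [T]
Right side: [T]

Both sides have the same dimensions, so the equation is dimensionally consistent.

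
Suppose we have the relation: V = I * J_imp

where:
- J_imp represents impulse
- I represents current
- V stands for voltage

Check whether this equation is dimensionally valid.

No

J_imp (impulse) has dimensions [L M T^-1].
I (current) has dimensions [I].
V (voltage) has dimensions [I^-1 L^2 M T^-3].

Left side: [I^-1 L^2 M T^-3]
Right side: [I L M T^-1]

The two sides have different dimensions, so the equation is NOT dimensionally consistent.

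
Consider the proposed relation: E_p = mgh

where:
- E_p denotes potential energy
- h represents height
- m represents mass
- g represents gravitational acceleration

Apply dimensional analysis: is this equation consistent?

Yes

E_p (potential energy) has dimensions [L^2 M T^-2].
h (height) has dimensions [L].
m (mass) has dimensions [M].
g (gravitational acceleration) has dimensions [L T^-2].

Left side: [L^2 M T^-2]
Right side: [L^2 M T^-2]

Both sides have the same dimensions, so the equation is dimensionally consistent.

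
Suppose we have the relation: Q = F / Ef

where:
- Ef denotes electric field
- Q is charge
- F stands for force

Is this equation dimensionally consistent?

Yes

Ef (electric field) has dimensions [I^-1 L M T^-3].
Q (charge) has dimensions [I T].
F (force) has dimensions [L M T^-2].

Left side: [I T]
Right side: [I T]

Both sides have the same dimensions, so the equation is dimensionally consistent.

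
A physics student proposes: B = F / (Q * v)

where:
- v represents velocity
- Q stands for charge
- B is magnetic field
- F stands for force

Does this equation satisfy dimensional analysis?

Yes

v (velocity) has dimensions [L T^-1].
Q (charge) has dimensions [I T].
B (magnetic field) has dimensions [I^-1 M T^-2].
F (force) has dimensions [L M T^-2].

Left side: [I^-1 M T^-2]
Right side: [I^-1 M T^-2]

Both sides have the same dimensions, so the equation is dimensionally consistent.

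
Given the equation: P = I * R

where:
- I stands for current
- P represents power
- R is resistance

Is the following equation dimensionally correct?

No

I (current) has dimensions [I].
P (power) has dimensions [L^2 M T^-3].
R (resistance) has dimensions [I^-2 L^2 M T^-3].

Left side: [L^2 M T^-3]
Right side: [I^-1 L^2 M T^-3]

The two sides have different dimensions, so the equation is NOT dimensionally consistent.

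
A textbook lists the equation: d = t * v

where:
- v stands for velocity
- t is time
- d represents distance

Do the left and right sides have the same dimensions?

Yes

v (velocity) has dimensions [L T^-1].
t (time) has dimensions [T].
d (distance) has dimensions [L].

Left side: [L]
Right side: [L]

Both sides have the same dimensions, so the equation is dimensionally consistent.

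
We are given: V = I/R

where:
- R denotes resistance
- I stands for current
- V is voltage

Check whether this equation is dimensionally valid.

No

R (resistance) has dimensions [I^-2 L^2 M T^-3].
I (current) has dimensions [I].
V (voltage) has dimensions [I^-1 L^2 M T^-3].

Left side: [I^-1 L^2 M T^-3]
Right side: [I^3 L^-2 M^-1 T^3]

The two sides have different dimensions, so the equation is NOT dimensionally consistent.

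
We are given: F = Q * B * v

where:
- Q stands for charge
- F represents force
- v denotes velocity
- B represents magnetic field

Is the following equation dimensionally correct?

Yes

Q (charge) has dimensions [I T].
F (force) has dimensions [L M T^-2].
v (velocity) has dimensions [L T^-1].
B (magnetic field) has dimensions [I^-1 M T^-2].

Left side: [L M T^-2]
Right side: [L M T^-2]

Both sides have the same dimensions, so the equation is dimensionally consistent.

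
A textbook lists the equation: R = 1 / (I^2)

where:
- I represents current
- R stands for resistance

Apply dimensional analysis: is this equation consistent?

No

I (current) has dimensions [I].
R (resistance) has dimensions [I^-2 L^2 M T^-3].

Left side: [I^-2 L^2 M T^-3]
Right side: [I^-2]

The two sides have different dimensions, so the equation is NOT dimensionally consistent.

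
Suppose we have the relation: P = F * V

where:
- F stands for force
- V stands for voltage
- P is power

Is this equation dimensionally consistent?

No

F (force) has dimensions [L M T^-2].
V (voltage) has dimensions [I^-1 L^2 M T^-3].
P (power) has dimensions [L^2 M T^-3].

Left side: [L^2 M T^-3]
Right side: [I^-1 L^3 M^2 T^-5]

The two sides have different dimensions, so the equation is NOT dimensionally consistent.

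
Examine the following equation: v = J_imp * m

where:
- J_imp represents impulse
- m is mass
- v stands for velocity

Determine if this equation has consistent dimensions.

No

J_imp (impulse) has dimensions [L M T^-1].
m (mass) has dimensions [M].
v (velocity) has dimensions [L T^-1].

Left side: [L T^-1]
Right side: [L M^2 T^-1]

The two sides have different dimensions, so the equation is NOT dimensionally consistent.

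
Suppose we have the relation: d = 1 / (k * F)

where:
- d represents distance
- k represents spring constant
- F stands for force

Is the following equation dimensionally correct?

No

d (distance) has dimensions [L].
k (spring constant) has dimensions [M T^-2].
F (force) has dimensions [L M T^-2].

Left side: [L]
Right side: [L^-1 M^-2 T^4]

The two sides have different dimensions, so the equation is NOT dimensionally consistent.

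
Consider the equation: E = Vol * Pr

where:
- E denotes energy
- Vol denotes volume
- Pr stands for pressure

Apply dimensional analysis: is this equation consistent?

Yes

E (energy) has dimensions [L^2 M T^-2].
Vol (volume) has dimensions [L^3].
Pr (pressure) has dimensions [L^-1 M T^-2].

Left side: [L^2 M T^-2]
Right side: [L^2 M T^-2]

Both sides have the same dimensions, so the equation is dimensionally consistent.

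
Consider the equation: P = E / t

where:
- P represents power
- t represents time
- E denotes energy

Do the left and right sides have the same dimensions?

Yes

P (power) has dimensions [L^2 M T^-3].
t (time) has dimensions [T].
E (energy) has dimensions [L^2 M T^-2].

Left side: [L^2 M T^-3]
Right side: [L^2 M T^-3]

Both sides have the same dimensions, so the equation is dimensionally consistent.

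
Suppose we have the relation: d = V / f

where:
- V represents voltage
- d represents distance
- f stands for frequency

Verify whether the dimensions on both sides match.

No

V (voltage) has dimensions [I^-1 L^2 M T^-3].
d (distance) has dimensions [L].
f (frequency) has dimensions [T^-1].

Left side: [L]
Right side: [I^-1 L^2 M T^-2]

The two sides have different dimensions, so the equation is NOT dimensionally consistent.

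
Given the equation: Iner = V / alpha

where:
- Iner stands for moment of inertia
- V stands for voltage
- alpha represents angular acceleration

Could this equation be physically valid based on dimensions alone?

No

Iner (moment of inertia) has dimensions [L^2 M].
V (voltage) has dimensions [I^-1 L^2 M T^-3].
alpha (angular acceleration) has dimensions [T^-2].

Left side: [L^2 M]
Right side: [I^-1 L^2 M T^-1]

The two sides have different dimensions, so the equation is NOT dimensionally consistent.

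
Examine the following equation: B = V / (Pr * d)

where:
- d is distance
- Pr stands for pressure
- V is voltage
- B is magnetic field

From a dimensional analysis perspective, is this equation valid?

No

d (distance) has dimensions [L].
Pr (pressure) has dimensions [L^-1 M T^-2].
V (voltage) has dimensions [I^-1 L^2 M T^-3].
B (magnetic field) has dimensions [I^-1 M T^-2].

Left side: [I^-1 M T^-2]
Right side: [I^-1 L^2 T^-1]

The two sides have different dimensions, so the equation is NOT dimensionally consistent.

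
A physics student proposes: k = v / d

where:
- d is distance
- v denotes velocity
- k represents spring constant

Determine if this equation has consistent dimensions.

No

d (distance) has dimensions [L].
v (velocity) has dimensions [L T^-1].
k (spring constant) has dimensions [M T^-2].

Left side: [M T^-2]
Right side: [T^-1]

The two sides have different dimensions, so the equation is NOT dimensionally consistent.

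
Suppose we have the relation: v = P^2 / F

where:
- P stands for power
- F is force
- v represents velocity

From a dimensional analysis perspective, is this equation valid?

No

P (power) has dimensions [L^2 M T^-3].
F (force) has dimensions [L M T^-2].
v (velocity) has dimensions [L T^-1].

Left side: [L T^-1]
Right side: [L^3 M T^-4]

The two sides have different dimensions, so the equation is NOT dimensionally consistent.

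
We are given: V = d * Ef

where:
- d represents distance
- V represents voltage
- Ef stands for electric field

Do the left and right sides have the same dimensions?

Yes

d (distance) has dimensions [L].
V (voltage) has dimensions [I^-1 L^2 M T^-3].
Ef (electric field) has dimensions [I^-1 L M T^-3].

Left side: [I^-1 L^2 M T^-3]
Right side: [I^-1 L^2 M T^-3]

Both sides have the same dimensions, so the equation is dimensionally consistent.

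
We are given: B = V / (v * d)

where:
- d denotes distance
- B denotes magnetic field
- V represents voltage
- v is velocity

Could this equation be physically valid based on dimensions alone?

Yes

d (distance) has dimensions [L].
B (magnetic field) has dimensions [I^-1 M T^-2].
V (voltage) has dimensions [I^-1 L^2 M T^-3].
v (velocity) has dimensions [L T^-1].

Left side: [I^-1 M T^-2]
Right side: [I^-1 M T^-2]

Both sides have the same dimensions, so the equation is dimensionally consistent.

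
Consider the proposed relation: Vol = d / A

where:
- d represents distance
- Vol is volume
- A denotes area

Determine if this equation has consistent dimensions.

No

d (distance) has dimensions [L].
Vol (volume) has dimensions [L^3].
A (area) has dimensions [L^2].

Left side: [L^3]
Right side: [L^-1]

The two sides have different dimensions, so the equation is NOT dimensionally consistent.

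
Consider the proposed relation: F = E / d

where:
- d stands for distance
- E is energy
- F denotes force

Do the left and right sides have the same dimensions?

Yes

d (distance) has dimensions [L].
E (energy) has dimensions [L^2 M T^-2].
F (force) has dimensions [L M T^-2].

Left side: [L M T^-2]
Right side: [L M T^-2]

Both sides have the same dimensions, so the equation is dimensionally consistent.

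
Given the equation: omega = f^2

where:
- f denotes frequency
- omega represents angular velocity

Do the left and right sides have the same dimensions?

No

f (frequency) has dimensions [T^-1].
omega (angular velocity) has dimensions [T^-1].

Left side: [T^-1]
Right side: [T^-2]

The two sides have different dimensions, so the equation is NOT dimensionally consistent.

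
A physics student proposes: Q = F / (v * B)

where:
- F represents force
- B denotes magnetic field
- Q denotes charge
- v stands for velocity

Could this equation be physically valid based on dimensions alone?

Yes

F (force) has dimensions [L M T^-2].
B (magnetic field) has dimensions [I^-1 M T^-2].
Q (charge) has dimensions [I T].
v (velocity) has dimensions [L T^-1].

Left side: [I T]
Right side: [I T]

Both sides have the same dimensions, so the equation is dimensionally consistent.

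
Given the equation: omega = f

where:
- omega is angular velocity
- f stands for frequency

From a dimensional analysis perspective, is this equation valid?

Yes

omega (angular velocity) has dimensions [T^-1].
f (frequency) has dimensions [T^-1].

Left side: [T^-1]
Right side: [T^-1]

Both sides have the same dimensions, so the equation is dimensionally consistent.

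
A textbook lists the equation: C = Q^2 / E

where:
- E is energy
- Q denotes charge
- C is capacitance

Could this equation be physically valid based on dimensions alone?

Yes

E (energy) has dimensions [L^2 M T^-2].
Q (charge) has dimensions [I T].
C (capacitance) has dimensions [I^2 L^-2 M^-1 T^4].

Left side: [I^2 L^-2 M^-1 T^4]
Right side: [I^2 L^-2 M^-1 T^4]

Both sides have the same dimensions, so the equation is dimensionally consistent.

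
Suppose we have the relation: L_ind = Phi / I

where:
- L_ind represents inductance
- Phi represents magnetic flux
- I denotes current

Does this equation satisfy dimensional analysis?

Yes

L_ind (inductance) has dimensions [I^-2 L^2 M T^-2].
Phi (magnetic flux) has dimensions [I^-1 L^2 M T^-2].
I (current) has dimensions [I].

Left side: [I^-2 L^2 M T^-2]
Right side: [I^-2 L^2 M T^-2]

Both sides have the same dimensions, so the equation is dimensionally consistent.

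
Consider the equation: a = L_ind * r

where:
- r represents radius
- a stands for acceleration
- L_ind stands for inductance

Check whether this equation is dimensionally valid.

No

r (radius) has dimensions [L].
a (acceleration) has dimensions [L T^-2].
L_ind (inductance) has dimensions [I^-2 L^2 M T^-2].

Left side: [L T^-2]
Right side: [I^-2 L^3 M T^-2]

The two sides have different dimensions, so the equation is NOT dimensionally consistent.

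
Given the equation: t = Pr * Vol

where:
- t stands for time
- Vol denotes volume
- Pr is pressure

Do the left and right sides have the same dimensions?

No

t (time) has dimensions [T].
Vol (volume) has dimensions [L^3].
Pr (pressure) has dimensions [L^-1 M T^-2].

Left side: [T]
Right side: [L^2 M T^-2]

The two sides have different dimensions, so the equation is NOT dimensionally consistent.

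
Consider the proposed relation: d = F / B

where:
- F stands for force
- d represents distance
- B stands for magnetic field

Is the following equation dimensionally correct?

No

F (force) has dimensions [L M T^-2].
d (distance) has dimensions [L].
B (magnetic field) has dimensions [I^-1 M T^-2].

Left side: [L]
Right side: [I L]

The two sides have different dimensions, so the equation is NOT dimensionally consistent.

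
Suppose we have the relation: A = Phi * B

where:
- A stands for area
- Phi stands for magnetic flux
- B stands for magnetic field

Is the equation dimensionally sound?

No

A (area) has dimensions [L^2].
Phi (magnetic flux) has dimensions [I^-1 L^2 M T^-2].
B (magnetic field) has dimensions [I^-1 M T^-2].

Left side: [L^2]
Right side: [I^-2 L^2 M^2 T^-4]

The two sides have different dimensions, so the equation is NOT dimensionally consistent.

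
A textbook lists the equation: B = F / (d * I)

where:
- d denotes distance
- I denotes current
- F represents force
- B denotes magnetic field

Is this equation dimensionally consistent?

Yes

d (distance) has dimensions [L].
I (current) has dimensions [I].
F (force) has dimensions [L M T^-2].
B (magnetic field) has dimensions [I^-1 M T^-2].

Left side: [I^-1 M T^-2]
Right side: [I^-1 M T^-2]

Both sides have the same dimensions, so the equation is dimensionally consistent.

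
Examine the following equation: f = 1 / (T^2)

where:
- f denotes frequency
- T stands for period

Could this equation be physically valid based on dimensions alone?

No

f (frequency) has dimensions [T^-1].
T (period) has dimensions [T].

Left side: [T^-1]
Right side: [T^-2]

The two sides have different dimensions, so the equation is NOT dimensionally consistent.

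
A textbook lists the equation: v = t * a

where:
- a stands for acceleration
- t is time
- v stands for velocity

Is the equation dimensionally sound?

Yes

a (acceleration) has dimensions [L T^-2].
t (time) has dimensions [T].
v (velocity) has dimensions [L T^-1].

Left side: [L T^-1]
Right side: [L T^-1]

Both sides have the same dimensions, so the equation is dimensionally consistent.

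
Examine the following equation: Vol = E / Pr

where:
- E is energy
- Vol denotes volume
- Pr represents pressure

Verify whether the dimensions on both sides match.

Yes

E (energy) has dimensions [L^2 M T^-2].
Vol (volume) has dimensions [L^3].
Pr (pressure) has dimensions [L^-1 M T^-2].

Left side: [L^3]
Right side: [L^3]

Both sides have the same dimensions, so the equation is dimensionally consistent.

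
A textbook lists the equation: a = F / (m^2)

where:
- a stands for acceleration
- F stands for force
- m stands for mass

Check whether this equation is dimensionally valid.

No

a (acceleration) has dimensions [L T^-2].
F (force) has dimensions [L M T^-2].
m (mass) has dimensions [M].

Left side: [L T^-2]
Right side: [L M^-1 T^-2]

The two sides have different dimensions, so the equation is NOT dimensionally consistent.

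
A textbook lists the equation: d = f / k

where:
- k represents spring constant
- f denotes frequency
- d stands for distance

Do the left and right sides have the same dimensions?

No

k (spring constant) has dimensions [M T^-2].
f (frequency) has dimensions [T^-1].
d (distance) has dimensions [L].

Left side: [L]
Right side: [M^-1 T]

The two sides have different dimensions, so the equation is NOT dimensionally consistent.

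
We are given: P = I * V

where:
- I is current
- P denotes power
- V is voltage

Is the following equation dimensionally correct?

Yes

I (current) has dimensions [I].
P (power) has dimensions [L^2 M T^-3].
V (voltage) has dimensions [I^-1 L^2 M T^-3].

Left side: [L^2 M T^-3]
Right side: [L^2 M T^-3]

Both sides have the same dimensions, so the equation is dimensionally consistent.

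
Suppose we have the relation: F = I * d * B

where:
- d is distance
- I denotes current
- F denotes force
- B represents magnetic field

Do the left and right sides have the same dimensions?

Yes

d (distance) has dimensions [L].
I (current) has dimensions [I].
F (force) has dimensions [L M T^-2].
B (magnetic field) has dimensions [I^-1 M T^-2].

Left side: [L M T^-2]
Right side: [L M T^-2]

Both sides have the same dimensions, so the equation is dimensionally consistent.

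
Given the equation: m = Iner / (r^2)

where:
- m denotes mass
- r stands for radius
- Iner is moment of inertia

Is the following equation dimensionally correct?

Yes

m (mass) has dimensions [M].
r (radius) has dimensions [L].
Iner (moment of inertia) has dimensions [L^2 M].

Left side: [M]
Right side: [M]

Both sides have the same dimensions, so the equation is dimensionally consistent.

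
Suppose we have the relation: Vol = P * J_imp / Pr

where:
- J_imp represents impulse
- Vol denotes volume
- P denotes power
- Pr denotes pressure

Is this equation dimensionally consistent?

No

J_imp (impulse) has dimensions [L M T^-1].
Vol (volume) has dimensions [L^3].
P (power) has dimensions [L^2 M T^-3].
Pr (pressure) has dimensions [L^-1 M T^-2].

Left side: [L^3]
Right side: [L^4 M T^-2]

The two sides have different dimensions, so the equation is NOT dimensionally consistent.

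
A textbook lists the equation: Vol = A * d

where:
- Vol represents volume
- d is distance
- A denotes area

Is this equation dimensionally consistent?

Yes

Vol (volume) has dimensions [L^3].
d (distance) has dimensions [L].
A (area) has dimensions [L^2].

Left side: [L^3]
Right side: [L^3]

Both sides have the same dimensions, so the equation is dimensionally consistent.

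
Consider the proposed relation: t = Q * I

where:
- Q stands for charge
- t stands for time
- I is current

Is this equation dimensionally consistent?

No

Q (charge) has dimensions [I T].
t (time) has dimensions [T].
I (current) has dimensions [I].

Left side: [T]
Right side: [I^2 T]

The two sides have different dimensions, so the equation is NOT dimensionally consistent.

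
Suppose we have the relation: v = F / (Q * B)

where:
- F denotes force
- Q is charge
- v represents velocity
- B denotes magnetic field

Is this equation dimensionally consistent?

Yes

F (force) has dimensions [L M T^-2].
Q (charge) has dimensions [I T].
v (velocity) has dimensions [L T^-1].
B (magnetic field) has dimensions [I^-1 M T^-2].

Left side: [L T^-1]
Right side: [L T^-1]

Both sides have the same dimensions, so the equation is dimensionally consistent.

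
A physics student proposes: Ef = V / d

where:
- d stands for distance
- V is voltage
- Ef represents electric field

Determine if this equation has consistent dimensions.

Yes

d (distance) has dimensions [L].
V (voltage) has dimensions [I^-1 L^2 M T^-3].
Ef (electric field) has dimensions [I^-1 L M T^-3].

Left side: [I^-1 L M T^-3]
Right side: [I^-1 L M T^-3]

Both sides have the same dimensions, so the equation is dimensionally consistent.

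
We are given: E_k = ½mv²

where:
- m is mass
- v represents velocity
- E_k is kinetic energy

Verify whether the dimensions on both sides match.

Yes

m (mass) has dimensions [M].
v (velocity) has dimensions [L T^-1].
E_k (kinetic energy) has dimensions [L^2 M T^-2].

Left side: [L^2 M T^-2]
Right side: [L^2 M T^-2]

Both sides have the same dimensions, so the equation is dimensionally consistent.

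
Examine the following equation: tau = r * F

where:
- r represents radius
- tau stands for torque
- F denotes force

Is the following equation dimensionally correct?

Yes

r (radius) has dimensions [L].
tau (torque) has dimensions [L^2 M T^-2].
F (force) has dimensions [L M T^-2].

Left side: [L^2 M T^-2]
Right side: [L^2 M T^-2]

Both sides have the same dimensions, so the equation is dimensionally consistent.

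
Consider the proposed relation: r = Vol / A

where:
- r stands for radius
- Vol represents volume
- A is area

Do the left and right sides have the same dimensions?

Yes

r (radius) has dimensions [L].
Vol (volume) has dimensions [L^3].
A (area) has dimensions [L^2].

Left side: [L]
Right side: [L]

Both sides have the same dimensions, so the equation is dimensionally consistent.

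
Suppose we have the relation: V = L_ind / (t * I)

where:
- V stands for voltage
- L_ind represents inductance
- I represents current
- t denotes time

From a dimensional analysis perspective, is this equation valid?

No

V (voltage) has dimensions [I^-1 L^2 M T^-3].
L_ind (inductance) has dimensions [I^-2 L^2 M T^-2].
I (current) has dimensions [I].
t (time) has dimensions [T].

Left side: [I^-1 L^2 M T^-3]
Right side: [I^-3 L^2 M T^-3]

The two sides have different dimensions, so the equation is NOT dimensionally consistent.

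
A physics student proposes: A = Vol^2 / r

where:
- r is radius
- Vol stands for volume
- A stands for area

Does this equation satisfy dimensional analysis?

No

r (radius) has dimensions [L].
Vol (volume) has dimensions [L^3].
A (area) has dimensions [L^2].

Left side: [L^2]
Right side: [L^5]

The two sides have different dimensions, so the equation is NOT dimensionally consistent.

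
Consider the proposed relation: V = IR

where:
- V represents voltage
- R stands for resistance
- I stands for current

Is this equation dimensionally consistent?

Yes

V (voltage) has dimensions [I^-1 L^2 M T^-3].
R (resistance) has dimensions [I^-2 L^2 M T^-3].
I (current) has dimensions [I].

Left side: [I^-1 L^2 M T^-3]
Right side: [I^-1 L^2 M T^-3]

Both sides have the same dimensions, so the equation is dimensionally consistent.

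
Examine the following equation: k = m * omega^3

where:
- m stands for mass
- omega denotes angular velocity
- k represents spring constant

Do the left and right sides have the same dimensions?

No

m (mass) has dimensions [M].
omega (angular velocity) has dimensions [T^-1].
k (spring constant) has dimensions [M T^-2].

Left side: [M T^-2]
Right side: [M T^-3]

The two sides have different dimensions, so the equation is NOT dimensionally consistent.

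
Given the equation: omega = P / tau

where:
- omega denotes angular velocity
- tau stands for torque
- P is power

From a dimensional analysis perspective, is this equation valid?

Yes

omega (angular velocity) has dimensions [T^-1].
tau (torque) has dimensions [L^2 M T^-2].
P (power) has dimensions [L^2 M T^-3].

Left side: [T^-1]
Right side: [T^-1]

Both sides have the same dimensions, so the equation is dimensionally consistent.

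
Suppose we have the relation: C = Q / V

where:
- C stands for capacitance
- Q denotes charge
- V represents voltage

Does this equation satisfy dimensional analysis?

Yes

C (capacitance) has dimensions [I^2 L^-2 M^-1 T^4].
Q (charge) has dimensions [I T].
V (voltage) has dimensions [I^-1 L^2 M T^-3].

Left side: [I^2 L^-2 M^-1 T^4]
Right side: [I^2 L^-2 M^-1 T^4]

Both sides have the same dimensions, so the equation is dimensionally consistent.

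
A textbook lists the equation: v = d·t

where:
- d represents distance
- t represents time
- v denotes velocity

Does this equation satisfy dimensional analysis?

No

d (distance) has dimensions [L].
t (time) has dimensions [T].
v (velocity) has dimensions [L T^-1].

Left side: [L T^-1]
Right side: [L T]

The two sides have different dimensions, so the equation is NOT dimensionally consistent.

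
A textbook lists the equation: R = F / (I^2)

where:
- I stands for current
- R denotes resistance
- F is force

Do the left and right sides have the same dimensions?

No

I (current) has dimensions [I].
R (resistance) has dimensions [I^-2 L^2 M T^-3].
F (force) has dimensions [L M T^-2].

Left side: [I^-2 L^2 M T^-3]
Right side: [I^-2 L M T^-2]

The two sides have different dimensions, so the equation is NOT dimensionally consistent.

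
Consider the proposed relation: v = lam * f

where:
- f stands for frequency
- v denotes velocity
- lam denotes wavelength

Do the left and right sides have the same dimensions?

Yes

f (frequency) has dimensions [T^-1].
v (velocity) has dimensions [L T^-1].
lam (wavelength) has dimensions [L].

Left side: [L T^-1]
Right side: [L T^-1]

Both sides have the same dimensions, so the equation is dimensionally consistent.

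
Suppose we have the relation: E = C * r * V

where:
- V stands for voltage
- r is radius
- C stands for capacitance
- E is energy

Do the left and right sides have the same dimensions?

No

V (voltage) has dimensions [I^-1 L^2 M T^-3].
r (radius) has dimensions [L].
C (capacitance) has dimensions [I^2 L^-2 M^-1 T^4].
E (energy) has dimensions [L^2 M T^-2].

Left side: [L^2 M T^-2]
Right side: [I L T]

The two sides have different dimensions, so the equation is NOT dimensionally consistent.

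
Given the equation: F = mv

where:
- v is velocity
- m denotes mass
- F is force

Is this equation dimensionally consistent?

No

v (velocity) has dimensions [L T^-1].
m (mass) has dimensions [M].
F (force) has dimensions [L M T^-2].

Left side: [L M T^-2]
Right side: [L M T^-1]

The two sides have different dimensions, so the equation is NOT dimensionally consistent.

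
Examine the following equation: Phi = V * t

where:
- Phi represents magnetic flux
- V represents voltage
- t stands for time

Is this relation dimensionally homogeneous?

Yes

Phi (magnetic flux) has dimensions [I^-1 L^2 M T^-2].
V (voltage) has dimensions [I^-1 L^2 M T^-3].
t (time) has dimensions [T].

Left side: [I^-1 L^2 M T^-2]
Right side: [I^-1 L^2 M T^-2]

Both sides have the same dimensions, so the equation is dimensionally consistent.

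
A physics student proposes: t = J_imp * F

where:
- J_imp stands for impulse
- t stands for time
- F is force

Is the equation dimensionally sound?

No

J_imp (impulse) has dimensions [L M T^-1].
t (time) has dimensions [T].
F (force) has dimensions [L M T^-2].

Left side: [T]
Right side: [L^2 M^2 T^-3]

The two sides have different dimensions, so the equation is NOT dimensionally consistent.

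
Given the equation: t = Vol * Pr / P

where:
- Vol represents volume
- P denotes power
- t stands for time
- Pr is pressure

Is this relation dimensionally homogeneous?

Yes

Vol (volume) has dimensions [L^3].
P (power) has dimensions [L^2 M T^-3].
t (time) has dimensions [T].
Pr (pressure) has dimensions [L^-1 M T^-2].

Left side: [T]
Right side: [T]

Both sides have the same dimensions, so the equation is dimensionally consistent.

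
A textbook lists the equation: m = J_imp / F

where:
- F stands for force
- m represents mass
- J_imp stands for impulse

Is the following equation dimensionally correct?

No

F (force) has dimensions [L M T^-2].
m (mass) has dimensions [M].
J_imp (impulse) has dimensions [L M T^-1].

Left side: [M]
Right side: [T]

The two sides have different dimensions, so the equation is NOT dimensionally consistent.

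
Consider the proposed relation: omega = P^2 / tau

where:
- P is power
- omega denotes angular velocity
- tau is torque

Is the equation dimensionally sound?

No

P (power) has dimensions [L^2 M T^-3].
omega (angular velocity) has dimensions [T^-1].
tau (torque) has dimensions [L^2 M T^-2].

Left side: [T^-1]
Right side: [L^2 M T^-4]

The two sides have different dimensions, so the equation is NOT dimensionally consistent.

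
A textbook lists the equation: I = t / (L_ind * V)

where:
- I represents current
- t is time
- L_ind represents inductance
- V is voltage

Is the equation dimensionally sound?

No

I (current) has dimensions [I].
t (time) has dimensions [T].
L_ind (inductance) has dimensions [I^-2 L^2 M T^-2].
V (voltage) has dimensions [I^-1 L^2 M T^-3].

Left side: [I]
Right side: [I^3 L^-4 M^-2 T^6]

The two sides have different dimensions, so the equation is NOT dimensionally consistent.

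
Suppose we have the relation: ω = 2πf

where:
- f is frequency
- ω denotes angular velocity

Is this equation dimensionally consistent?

Yes

f (frequency) has dimensions [T^-1].
ω (angular velocity) has dimensions [T^-1].

Left side: [T^-1]
Right side: [T^-1]

Both sides have the same dimensions, so the equation is dimensionally consistent.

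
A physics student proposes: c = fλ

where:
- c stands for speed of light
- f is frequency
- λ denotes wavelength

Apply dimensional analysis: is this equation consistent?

Yes

c (speed of light) has dimensions [L T^-1].
f (frequency) has dimensions [T^-1].
λ (wavelength) has dimensions [L].

Left side: [L T^-1]
Right side: [L T^-1]

Both sides have the same dimensions, so the equation is dimensionally consistent.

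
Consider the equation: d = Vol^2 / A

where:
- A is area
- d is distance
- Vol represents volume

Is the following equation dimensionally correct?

No

A (area) has dimensions [L^2].
d (distance) has dimensions [L].
Vol (volume) has dimensions [L^3].

Left side: [L]
Right side: [L^4]

The two sides have different dimensions, so the equation is NOT dimensionally consistent.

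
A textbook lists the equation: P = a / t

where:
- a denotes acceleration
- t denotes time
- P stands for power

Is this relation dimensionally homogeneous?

No

a (acceleration) has dimensions [L T^-2].
t (time) has dimensions [T].
P (power) has dimensions [L^2 M T^-3].

Left side: [L^2 M T^-3]
Right side: [L T^-3]

The two sides have different dimensions, so the equation is NOT dimensionally consistent.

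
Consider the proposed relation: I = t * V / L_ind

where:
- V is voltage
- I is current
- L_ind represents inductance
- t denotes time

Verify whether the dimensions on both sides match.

Yes

V (voltage) has dimensions [I^-1 L^2 M T^-3].
I (current) has dimensions [I].
L_ind (inductance) has dimensions [I^-2 L^2 M T^-2].
t (time) has dimensions [T].

Left side: [I]
Right side: [I]

Both sides have the same dimensions, so the equation is dimensionally consistent.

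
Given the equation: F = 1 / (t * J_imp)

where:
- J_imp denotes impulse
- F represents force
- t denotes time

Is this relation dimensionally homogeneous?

No

J_imp (impulse) has dimensions [L M T^-1].
F (force) has dimensions [L M T^-2].
t (time) has dimensions [T].

Left side: [L M T^-2]
Right side: [L^-1 M^-1]

The two sides have different dimensions, so the equation is NOT dimensionally consistent.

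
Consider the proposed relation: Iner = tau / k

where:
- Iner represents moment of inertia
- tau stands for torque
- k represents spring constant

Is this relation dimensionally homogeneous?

No

Iner (moment of inertia) has dimensions [L^2 M].
tau (torque) has dimensions [L^2 M T^-2].
k (spring constant) has dimensions [M T^-2].

Left side: [L^2 M]
Right side: [L^2]

The two sides have different dimensions, so the equation is NOT dimensionally consistent.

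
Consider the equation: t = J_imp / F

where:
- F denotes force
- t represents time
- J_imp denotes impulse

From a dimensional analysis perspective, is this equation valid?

Yes

F (force) has dimensions [L M T^-2].
t (time) has dimensions [T].
J_imp (impulse) has dimensions [L M T^-1].

Left side: [T]
Right side: [T]

Both sides have the same dimensions, so the equation is dimensionally consistent.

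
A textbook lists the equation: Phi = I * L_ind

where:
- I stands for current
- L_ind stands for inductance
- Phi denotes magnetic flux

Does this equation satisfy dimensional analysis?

Yes

I (current) has dimensions [I].
L_ind (inductance) has dimensions [I^-2 L^2 M T^-2].
Phi (magnetic flux) has dimensions [I^-1 L^2 M T^-2].

Left side: [I^-1 L^2 M T^-2]
Right side: [I^-1 L^2 M T^-2]

Both sides have the same dimensions, so the equation is dimensionally consistent.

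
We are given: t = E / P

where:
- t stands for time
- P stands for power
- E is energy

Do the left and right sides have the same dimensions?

Yes

t (time) has dimensions [T].
P (power) has dimensions [L^2 M T^-3].
E (energy) has dimensions [L^2 M T^-2].

Left side: [T]
Right side: [T]

Both sides have the same dimensions, so the equation is dimensionally consistent.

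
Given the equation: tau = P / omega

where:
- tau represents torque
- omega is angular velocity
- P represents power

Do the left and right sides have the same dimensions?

Yes

tau (torque) has dimensions [L^2 M T^-2].
omega (angular velocity) has dimensions [T^-1].
P (power) has dimensions [L^2 M T^-3].

Left side: [L^2 M T^-2]
Right side: [L^2 M T^-2]

Both sides have the same dimensions, so the equation is dimensionally consistent.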